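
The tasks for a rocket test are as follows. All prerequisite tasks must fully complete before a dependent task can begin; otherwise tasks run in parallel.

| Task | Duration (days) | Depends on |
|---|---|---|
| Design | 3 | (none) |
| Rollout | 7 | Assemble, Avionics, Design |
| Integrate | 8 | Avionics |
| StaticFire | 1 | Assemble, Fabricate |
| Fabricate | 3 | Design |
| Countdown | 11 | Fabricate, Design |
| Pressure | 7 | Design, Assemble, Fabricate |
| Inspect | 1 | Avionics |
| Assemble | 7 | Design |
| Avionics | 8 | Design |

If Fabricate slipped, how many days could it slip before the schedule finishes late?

2

The longest chain is Design→Avionics→Integrate = 3+8+8 = 19; overall finish 19 days.
Longest path through Fabricate: 17 days (earliest finish 6, latest finish 8).
Slack of Fabricate = 5 − 3 = 2 days.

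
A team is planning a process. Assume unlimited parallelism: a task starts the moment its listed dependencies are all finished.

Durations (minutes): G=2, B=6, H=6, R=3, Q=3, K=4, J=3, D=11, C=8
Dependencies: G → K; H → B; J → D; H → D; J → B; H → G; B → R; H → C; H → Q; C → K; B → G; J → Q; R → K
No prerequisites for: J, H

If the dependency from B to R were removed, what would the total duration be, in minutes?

18

Before: longest chain H→B→R→K = 6+6+3+4 = 19, finish 19.
Without B→R, R's earliest start moves from 12 to 0.
The longest chain is now H→C→K = 6+8+4 = 18, so the schedule takes 18 minutes.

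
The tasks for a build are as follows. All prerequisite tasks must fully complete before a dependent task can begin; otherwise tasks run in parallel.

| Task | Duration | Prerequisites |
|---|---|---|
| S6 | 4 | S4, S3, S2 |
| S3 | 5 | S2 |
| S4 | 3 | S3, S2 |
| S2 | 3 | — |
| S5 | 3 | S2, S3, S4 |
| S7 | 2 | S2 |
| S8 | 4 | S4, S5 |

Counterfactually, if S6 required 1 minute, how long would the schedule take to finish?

18

The binding path is S2→S3→S4→S5→S8 = 3+5+3+3+4 = 18; finish at 18 minutes.
S6 has 3 minutes of float (longest path through it is 15).
That remains the longest chain; total 18 minutes.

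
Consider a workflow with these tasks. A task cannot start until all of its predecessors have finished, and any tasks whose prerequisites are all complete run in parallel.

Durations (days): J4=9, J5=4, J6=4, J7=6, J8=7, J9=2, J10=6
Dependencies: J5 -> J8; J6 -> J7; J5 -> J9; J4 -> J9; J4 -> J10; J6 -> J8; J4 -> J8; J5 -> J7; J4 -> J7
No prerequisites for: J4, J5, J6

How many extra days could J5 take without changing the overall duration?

Critical path: J4→J8 = 9+7 = 16, so the finish is 16 days.
Longest path through J5: 11 days (earliest finish 4, latest finish 9).
Slack of J5 = 5 − 0 = 5 days.

5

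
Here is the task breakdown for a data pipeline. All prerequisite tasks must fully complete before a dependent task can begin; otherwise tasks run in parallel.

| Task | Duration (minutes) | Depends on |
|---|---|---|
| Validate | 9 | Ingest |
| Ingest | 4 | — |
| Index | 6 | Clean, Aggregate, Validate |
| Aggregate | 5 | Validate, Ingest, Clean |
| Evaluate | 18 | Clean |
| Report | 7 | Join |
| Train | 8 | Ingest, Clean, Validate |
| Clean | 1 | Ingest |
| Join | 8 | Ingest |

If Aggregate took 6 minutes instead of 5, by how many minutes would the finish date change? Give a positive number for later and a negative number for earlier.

1

As given, the longest chain is Ingest→Validate→Aggregate→Index = 4+9+5+6 = 24, so the finish is 24 minutes.
Since Aggregate is critical, the +1 change carries straight to that chain (now 25 minutes).
That remains the longest chain; total 25 minutes.
Change in finish: 25 − 24 = +1 minutes.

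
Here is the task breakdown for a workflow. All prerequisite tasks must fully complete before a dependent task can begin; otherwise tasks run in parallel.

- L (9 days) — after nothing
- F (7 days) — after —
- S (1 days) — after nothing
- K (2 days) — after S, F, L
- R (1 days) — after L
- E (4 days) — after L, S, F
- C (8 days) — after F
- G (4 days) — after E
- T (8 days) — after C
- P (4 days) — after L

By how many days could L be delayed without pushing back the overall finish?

6

F→C→T = 7+8+8 = 23 sets the makespan at 23 days.
L finishes as early as 9 and must finish by 15.
Slack of L = 6 − 0 = 6 days.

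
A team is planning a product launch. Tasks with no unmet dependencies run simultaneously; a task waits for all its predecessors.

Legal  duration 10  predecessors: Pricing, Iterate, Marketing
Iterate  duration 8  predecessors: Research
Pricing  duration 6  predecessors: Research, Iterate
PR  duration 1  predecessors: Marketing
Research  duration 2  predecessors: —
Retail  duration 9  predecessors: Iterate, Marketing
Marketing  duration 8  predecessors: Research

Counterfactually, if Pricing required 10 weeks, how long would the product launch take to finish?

30

Critical path before the change: Research→Iterate→Pricing→Legal = 2+8+6+10 = 26 giving 26 weeks.
Pricing lies on that path, so at 10 weeks the path becomes 30 weeks.
No other chain overtakes it, so the finish is 30 weeks.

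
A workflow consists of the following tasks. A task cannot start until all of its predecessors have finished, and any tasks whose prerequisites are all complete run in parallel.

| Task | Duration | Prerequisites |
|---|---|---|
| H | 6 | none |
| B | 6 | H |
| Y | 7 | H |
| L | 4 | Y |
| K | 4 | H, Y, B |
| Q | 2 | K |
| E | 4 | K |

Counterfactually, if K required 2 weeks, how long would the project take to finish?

19

Actual critical path: H→Y→K→E = 6+7+4+4 = 21 ⇒ 21 weeks.
Since K is critical, the -2 change carries straight to that chain (now 19 weeks).
The critical path is still H→Y→K→E; finish is now 19 weeks.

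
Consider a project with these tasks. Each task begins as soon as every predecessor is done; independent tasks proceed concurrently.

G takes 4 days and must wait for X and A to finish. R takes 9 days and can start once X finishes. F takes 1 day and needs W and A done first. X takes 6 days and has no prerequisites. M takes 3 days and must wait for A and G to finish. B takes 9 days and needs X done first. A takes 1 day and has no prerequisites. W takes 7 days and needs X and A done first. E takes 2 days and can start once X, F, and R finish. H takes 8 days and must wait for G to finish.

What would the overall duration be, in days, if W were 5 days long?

Actual critical path: X→G→H = 6+4+8 = 18 ⇒ 18 days.
The longest path through W is only 16 days, so W has float 2.
That remains the longest chain; total 18 days.

18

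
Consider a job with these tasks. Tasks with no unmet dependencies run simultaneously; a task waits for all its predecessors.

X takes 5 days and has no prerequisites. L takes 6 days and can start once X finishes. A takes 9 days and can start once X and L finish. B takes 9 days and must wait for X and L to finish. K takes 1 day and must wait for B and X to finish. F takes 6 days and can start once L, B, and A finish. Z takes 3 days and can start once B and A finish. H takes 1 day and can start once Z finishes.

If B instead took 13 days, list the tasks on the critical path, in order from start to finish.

As given, the longest chain is X→L→B→F = 5+6+9+6 = 26, so the finish is 26 days.
Since B is critical, the +4 change carries straight to that chain (now 30 days).
The critical path is still X→L→B→F; finish is now 30 days.

X, L, B, F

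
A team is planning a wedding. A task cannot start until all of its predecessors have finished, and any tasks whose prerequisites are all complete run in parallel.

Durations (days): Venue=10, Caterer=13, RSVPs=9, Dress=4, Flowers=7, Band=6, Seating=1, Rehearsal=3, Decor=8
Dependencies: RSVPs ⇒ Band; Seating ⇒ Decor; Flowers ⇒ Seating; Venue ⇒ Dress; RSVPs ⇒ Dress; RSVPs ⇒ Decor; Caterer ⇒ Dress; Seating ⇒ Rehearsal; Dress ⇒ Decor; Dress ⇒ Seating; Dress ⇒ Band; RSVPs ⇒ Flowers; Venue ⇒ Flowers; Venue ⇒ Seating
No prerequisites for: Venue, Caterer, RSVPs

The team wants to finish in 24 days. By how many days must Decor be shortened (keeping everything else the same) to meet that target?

Current finish: 26 days; target: 24.
Decor is on every critical path, so each day cut from Decor cuts the finish by one (this holds down to a finish of 23).
Need 26 − 24 = 2 days off Decor → Decor becomes 6 days, finish becomes 24.

2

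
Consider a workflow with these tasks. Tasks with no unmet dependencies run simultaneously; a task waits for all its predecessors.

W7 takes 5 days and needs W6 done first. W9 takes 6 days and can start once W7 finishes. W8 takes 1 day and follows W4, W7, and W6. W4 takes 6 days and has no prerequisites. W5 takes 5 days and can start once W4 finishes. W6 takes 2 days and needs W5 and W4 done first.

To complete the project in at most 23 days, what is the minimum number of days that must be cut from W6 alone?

Current finish: 24 days; target: 23.
W6 is on every critical path, so each day cut from W6 cuts the finish by one (this holds down to a finish of 23).
Need 24 − 23 = 1 day off W6 → W6 becomes 1 day, finish becomes 23.

1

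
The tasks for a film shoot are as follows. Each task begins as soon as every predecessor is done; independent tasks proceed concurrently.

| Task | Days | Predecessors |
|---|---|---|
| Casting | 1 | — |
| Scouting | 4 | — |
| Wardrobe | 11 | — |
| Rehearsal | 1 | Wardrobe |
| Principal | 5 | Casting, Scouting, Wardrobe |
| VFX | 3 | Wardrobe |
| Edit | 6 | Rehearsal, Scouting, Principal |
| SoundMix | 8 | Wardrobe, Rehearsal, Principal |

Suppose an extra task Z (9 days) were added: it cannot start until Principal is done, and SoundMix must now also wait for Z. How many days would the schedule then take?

33

Originally the schedule takes 24 days.
With Z inserted, SoundMix now waits for max(Wardrobe, Rehearsal, Principal, Z).
New critical path: Wardrobe→Principal→Z→SoundMix = 11+5+9+8 = 33 ⇒ 33 days.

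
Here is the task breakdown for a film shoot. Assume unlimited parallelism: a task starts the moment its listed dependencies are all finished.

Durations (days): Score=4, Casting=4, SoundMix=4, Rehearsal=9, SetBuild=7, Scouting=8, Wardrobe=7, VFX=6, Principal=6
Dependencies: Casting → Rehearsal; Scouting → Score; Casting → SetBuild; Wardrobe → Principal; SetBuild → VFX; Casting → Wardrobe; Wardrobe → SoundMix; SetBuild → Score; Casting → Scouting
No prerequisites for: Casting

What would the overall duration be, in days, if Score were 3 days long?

17

Baseline: Casting→SetBuild→VFX = 4+7+6 = 17 → 17 days.
The longest path through Score is only 16 days, so Score has float 1.
The critical path is still Casting→SetBuild→VFX; finish is now 17 days.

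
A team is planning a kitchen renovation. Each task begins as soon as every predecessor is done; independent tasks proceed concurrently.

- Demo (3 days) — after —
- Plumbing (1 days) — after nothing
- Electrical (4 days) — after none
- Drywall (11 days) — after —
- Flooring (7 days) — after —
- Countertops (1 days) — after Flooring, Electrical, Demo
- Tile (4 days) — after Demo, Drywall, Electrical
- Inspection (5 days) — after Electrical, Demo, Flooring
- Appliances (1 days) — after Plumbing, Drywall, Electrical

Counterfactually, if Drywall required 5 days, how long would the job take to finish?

12

As given, the longest chain is Drywall→Tile = 11+4 = 15, so the finish is 15 days.
Since Drywall is critical, the -6 change carries straight to that chain (now 9 days).
New critical path: Flooring→Inspection = 7+5 = 12 ⇒ 12 days.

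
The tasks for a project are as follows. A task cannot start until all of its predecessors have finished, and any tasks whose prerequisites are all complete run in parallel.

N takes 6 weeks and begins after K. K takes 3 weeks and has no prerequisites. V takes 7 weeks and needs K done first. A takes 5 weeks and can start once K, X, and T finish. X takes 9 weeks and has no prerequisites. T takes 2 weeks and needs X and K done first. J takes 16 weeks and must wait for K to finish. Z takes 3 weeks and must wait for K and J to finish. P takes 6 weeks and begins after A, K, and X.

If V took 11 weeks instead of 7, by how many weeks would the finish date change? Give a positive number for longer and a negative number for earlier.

Actual critical path: X→T→A→P = 9+2+5+6 = 22 ⇒ 22 weeks.
V is off the critical path — its longest chain is 10 weeks, giving 12 of slack.
That remains the longest chain; total 22 weeks.
Change in finish: 22 − 22 = +0 weeks.

0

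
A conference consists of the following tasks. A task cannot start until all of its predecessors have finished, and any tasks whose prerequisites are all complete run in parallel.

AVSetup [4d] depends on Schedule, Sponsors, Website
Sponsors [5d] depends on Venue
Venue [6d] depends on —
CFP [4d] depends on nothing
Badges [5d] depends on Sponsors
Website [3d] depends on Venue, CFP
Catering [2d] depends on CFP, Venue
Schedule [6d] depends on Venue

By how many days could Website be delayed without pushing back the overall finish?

3

The longest chain is Venue→Schedule→AVSetup = 6+6+4 = 16; overall finish 16 days.
Website finishes as early as 9 and must finish by 12.
Float = 16 − 13 = 3.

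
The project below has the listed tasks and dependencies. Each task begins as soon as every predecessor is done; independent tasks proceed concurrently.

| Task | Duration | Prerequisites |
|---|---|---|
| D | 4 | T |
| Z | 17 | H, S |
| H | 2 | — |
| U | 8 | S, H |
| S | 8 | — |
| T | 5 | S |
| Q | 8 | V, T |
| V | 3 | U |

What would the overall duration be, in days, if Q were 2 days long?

25

The binding path is S→U→V→Q = 8+8+3+8 = 27; finish at 27 days.
Since Q is critical, the -6 change carries straight to that chain (now 21 days).
Now S→Z = 8+17 = 25 is longest, so the finish becomes 25 days.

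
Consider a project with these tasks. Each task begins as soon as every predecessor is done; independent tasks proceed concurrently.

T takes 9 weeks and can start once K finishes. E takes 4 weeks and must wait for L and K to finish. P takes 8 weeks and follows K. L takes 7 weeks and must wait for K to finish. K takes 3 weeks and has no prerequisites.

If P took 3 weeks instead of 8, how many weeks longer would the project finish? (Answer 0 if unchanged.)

The binding path is K→L→E = 3+7+4 = 14; finish at 14 weeks.
The longest path through P is only 11 weeks, so P has float 3.
No other chain overtakes it, so the finish is 14 weeks.
Change in finish: 14 − 14 = +0 weeks.

0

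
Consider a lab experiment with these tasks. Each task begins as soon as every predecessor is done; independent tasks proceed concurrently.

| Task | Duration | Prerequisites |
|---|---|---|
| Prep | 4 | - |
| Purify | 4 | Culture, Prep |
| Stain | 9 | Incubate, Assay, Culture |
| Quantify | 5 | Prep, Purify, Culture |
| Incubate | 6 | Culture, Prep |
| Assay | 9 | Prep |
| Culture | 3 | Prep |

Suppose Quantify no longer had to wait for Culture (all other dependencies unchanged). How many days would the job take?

Original critical path: Prep→Culture→Incubate→Stain = 4+3+6+9 = 22 ⇒ 22 days.
Dropping Culture→Quantify doesn't change Quantify's earliest start (11); another predecessor still binds.
The longest chain is now Prep→Culture→Incubate→Stain = 4+3+6+9 = 22, so the job takes 22 days.

22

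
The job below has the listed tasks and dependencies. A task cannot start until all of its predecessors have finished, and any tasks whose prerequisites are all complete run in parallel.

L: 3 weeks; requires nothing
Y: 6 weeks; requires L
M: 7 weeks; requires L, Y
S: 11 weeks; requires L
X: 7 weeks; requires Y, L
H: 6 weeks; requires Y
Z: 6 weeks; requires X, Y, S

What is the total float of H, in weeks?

7

The longest chain is L→Y→X→Z = 3+6+7+6 = 22; overall finish 22 weeks.
The longest chain containing H totals 15 weeks.
So H can slip 22 − 15 = 7 weeks.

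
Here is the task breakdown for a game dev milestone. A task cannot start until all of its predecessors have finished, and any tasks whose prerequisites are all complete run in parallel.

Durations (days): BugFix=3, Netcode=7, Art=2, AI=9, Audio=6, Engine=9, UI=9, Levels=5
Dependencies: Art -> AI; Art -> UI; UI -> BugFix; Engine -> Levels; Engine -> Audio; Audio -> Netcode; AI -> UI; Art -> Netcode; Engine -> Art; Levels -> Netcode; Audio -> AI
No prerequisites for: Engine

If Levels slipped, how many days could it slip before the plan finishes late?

The longest chain is Engine→Audio→AI→UI→BugFix = 9+6+9+9+3 = 36; overall finish 36 days.
Longest path through Levels: 21 days (earliest finish 14, latest finish 29).
Slack of Levels = 24 − 9 = 15 days.

15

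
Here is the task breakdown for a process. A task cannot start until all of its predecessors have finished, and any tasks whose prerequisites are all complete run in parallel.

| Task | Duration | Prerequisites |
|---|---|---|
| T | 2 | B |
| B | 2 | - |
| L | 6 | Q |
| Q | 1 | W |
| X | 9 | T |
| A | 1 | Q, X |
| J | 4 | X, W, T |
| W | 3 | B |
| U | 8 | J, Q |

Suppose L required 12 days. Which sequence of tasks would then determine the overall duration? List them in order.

B, T, X, J, U

Baseline: B→T→X→J→U = 2+2+9+4+8 = 25 → 25 days.
The longest path through L is only 12 days, so L has float 13.
No other chain overtakes it, so the finish is 25 days.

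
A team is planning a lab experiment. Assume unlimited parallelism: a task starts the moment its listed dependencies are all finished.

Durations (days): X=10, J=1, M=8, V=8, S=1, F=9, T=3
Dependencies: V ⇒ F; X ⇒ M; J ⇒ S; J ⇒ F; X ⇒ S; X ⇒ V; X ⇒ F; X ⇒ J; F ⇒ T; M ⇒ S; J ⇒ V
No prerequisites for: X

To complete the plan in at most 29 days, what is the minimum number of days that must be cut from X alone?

2

Current finish: 31 days; target: 29.
X is on every critical path, so each day cut from X cuts the finish by one (this holds down to a finish of 22).
Need 31 − 29 = 2 days off X → X becomes 8 days, finish becomes 29.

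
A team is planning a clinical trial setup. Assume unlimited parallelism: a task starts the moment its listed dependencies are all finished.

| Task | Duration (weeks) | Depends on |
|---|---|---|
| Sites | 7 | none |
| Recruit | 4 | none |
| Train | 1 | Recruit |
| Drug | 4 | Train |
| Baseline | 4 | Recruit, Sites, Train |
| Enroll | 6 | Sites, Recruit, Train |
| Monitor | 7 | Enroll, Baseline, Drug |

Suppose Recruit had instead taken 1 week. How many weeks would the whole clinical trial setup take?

20

Actual critical path: Sites→Enroll→Monitor = 7+6+7 = 20 ⇒ 20 weeks.
Recruit has 2 weeks of float (longest path through it is 18).
The critical path is still Sites→Enroll→Monitor; finish is now 20 weeks.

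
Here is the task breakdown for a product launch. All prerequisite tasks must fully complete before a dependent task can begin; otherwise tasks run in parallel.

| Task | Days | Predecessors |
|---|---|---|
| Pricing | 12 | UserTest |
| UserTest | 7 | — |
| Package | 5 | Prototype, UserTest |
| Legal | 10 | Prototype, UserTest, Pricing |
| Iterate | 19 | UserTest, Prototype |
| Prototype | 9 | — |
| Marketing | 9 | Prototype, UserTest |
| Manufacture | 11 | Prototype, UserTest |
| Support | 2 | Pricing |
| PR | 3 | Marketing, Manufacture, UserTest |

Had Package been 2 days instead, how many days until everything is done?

Actual critical path: UserTest→Pricing→Legal = 7+12+10 = 29 ⇒ 29 days.
Package has 15 days of float (longest path through it is 14).
That remains the longest chain; total 29 days.

29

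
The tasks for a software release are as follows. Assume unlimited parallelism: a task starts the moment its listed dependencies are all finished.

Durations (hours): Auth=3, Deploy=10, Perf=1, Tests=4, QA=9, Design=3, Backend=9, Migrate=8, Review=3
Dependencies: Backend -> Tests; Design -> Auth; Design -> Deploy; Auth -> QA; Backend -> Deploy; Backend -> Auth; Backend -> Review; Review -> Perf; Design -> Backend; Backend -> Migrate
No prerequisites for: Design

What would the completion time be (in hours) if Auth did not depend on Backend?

Original critical path: Design→Backend→Auth→QA = 3+9+3+9 = 24 ⇒ 24 hours.
Without Backend→Auth, Auth's earliest start moves from 12 to 3.
New critical path: Design→Backend→Deploy = 3+9+10 = 22 ⇒ 22 hours.

22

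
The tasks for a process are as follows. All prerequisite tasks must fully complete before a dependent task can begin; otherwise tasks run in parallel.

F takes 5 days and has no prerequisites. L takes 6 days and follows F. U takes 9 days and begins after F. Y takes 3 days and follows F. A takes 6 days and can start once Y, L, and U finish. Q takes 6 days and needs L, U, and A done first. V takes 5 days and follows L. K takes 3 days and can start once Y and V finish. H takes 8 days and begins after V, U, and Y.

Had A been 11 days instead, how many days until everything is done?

Baseline: F→U→A→Q = 5+9+6+6 = 26 → 26 days.
A lies on that path, so at 11 days the path becomes 31 days.
No other chain overtakes it, so the finish is 31 days.

31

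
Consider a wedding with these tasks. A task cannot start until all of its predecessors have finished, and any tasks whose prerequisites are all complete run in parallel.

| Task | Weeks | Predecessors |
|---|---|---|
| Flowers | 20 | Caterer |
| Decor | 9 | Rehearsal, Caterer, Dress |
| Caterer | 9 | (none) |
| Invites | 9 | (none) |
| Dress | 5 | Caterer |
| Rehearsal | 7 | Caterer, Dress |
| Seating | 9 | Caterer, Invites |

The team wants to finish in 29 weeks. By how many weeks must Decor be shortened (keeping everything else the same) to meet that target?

1

Current finish: 30 weeks; target: 29.
Decor is on every critical path, so each week cut from Decor cuts the finish by one (this holds down to a finish of 29).
Need 30 − 29 = 1 week off Decor → Decor becomes 8 weeks, finish becomes 29.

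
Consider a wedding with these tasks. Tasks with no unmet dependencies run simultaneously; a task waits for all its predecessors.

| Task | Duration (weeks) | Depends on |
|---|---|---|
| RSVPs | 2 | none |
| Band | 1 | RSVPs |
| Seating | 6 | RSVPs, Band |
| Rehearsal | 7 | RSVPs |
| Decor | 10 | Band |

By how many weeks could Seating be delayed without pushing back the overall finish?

The longest chain is RSVPs→Band→Decor = 2+1+10 = 13; overall finish 13 weeks.
Longest path through Seating: 9 weeks (earliest finish 9, latest finish 13).
Float = 13 − 9 = 4.

4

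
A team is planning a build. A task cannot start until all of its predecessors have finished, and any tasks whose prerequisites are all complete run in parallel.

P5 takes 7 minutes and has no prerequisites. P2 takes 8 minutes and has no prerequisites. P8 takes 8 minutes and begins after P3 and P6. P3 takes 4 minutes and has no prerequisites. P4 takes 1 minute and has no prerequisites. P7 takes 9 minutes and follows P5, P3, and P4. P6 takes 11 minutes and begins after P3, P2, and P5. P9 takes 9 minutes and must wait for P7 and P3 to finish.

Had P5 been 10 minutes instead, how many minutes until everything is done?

Critical path before the change: P2→P6→P8 = 8+11+8 = 27 giving 27 minutes.
P5 has 1 minute of float (longest path through it is 26).
Now P5→P6→P8 = 10+11+8 = 29 is longest, so the finish becomes 29 minutes.

29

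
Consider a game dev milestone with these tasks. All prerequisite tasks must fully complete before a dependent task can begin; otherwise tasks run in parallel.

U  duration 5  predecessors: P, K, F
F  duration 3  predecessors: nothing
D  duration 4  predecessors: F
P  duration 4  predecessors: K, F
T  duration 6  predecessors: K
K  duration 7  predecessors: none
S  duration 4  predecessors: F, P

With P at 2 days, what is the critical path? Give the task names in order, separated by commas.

Baseline: K→P→U = 7+4+5 = 16 → 16 days.
Since P is critical, the -2 change carries straight to that chain (now 14 days).
The critical path is still K→P→U; finish is now 14 days.

K, P, U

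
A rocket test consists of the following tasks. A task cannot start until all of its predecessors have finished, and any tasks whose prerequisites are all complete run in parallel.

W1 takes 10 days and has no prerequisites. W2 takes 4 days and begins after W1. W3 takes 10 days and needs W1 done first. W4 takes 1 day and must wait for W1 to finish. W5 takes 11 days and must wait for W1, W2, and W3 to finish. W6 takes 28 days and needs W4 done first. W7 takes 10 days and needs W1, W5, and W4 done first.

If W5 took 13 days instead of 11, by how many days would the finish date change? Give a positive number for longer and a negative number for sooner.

The binding path is W1→W3→W5→W7 = 10+10+11+10 = 41; finish at 41 days.
Since W5 is critical, the +2 change carries straight to that chain (now 43 days).
No other chain overtakes it, so the finish is 43 days.
Change in finish: 43 − 41 = +2 days.

2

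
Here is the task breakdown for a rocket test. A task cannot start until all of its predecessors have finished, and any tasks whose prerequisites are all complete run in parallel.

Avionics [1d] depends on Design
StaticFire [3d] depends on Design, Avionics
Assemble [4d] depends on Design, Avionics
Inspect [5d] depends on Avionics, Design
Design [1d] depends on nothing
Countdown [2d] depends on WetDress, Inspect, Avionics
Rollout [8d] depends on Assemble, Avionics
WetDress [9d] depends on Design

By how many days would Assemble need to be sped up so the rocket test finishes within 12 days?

Current finish: 14 days; target: 12.
Assemble is on every critical path, so each day cut from Assemble cuts the finish by one (this holds down to a finish of 12).
Need 14 − 12 = 2 days off Assemble → Assemble becomes 2 days, finish becomes 12.

2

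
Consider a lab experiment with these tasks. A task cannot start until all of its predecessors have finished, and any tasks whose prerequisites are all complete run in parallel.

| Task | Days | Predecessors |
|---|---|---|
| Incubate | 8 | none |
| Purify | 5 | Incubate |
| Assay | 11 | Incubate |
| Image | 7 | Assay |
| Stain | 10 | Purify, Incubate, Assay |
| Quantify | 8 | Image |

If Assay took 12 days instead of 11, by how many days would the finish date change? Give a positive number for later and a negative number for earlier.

Baseline: Incubate→Assay→Image→Quantify = 8+11+7+8 = 34 → 34 days.
Assay is on the critical path; changing it to 12 makes that path 35 days.
No other chain overtakes it, so the finish is 35 days.
Change in finish: 35 − 34 = +1 days.

1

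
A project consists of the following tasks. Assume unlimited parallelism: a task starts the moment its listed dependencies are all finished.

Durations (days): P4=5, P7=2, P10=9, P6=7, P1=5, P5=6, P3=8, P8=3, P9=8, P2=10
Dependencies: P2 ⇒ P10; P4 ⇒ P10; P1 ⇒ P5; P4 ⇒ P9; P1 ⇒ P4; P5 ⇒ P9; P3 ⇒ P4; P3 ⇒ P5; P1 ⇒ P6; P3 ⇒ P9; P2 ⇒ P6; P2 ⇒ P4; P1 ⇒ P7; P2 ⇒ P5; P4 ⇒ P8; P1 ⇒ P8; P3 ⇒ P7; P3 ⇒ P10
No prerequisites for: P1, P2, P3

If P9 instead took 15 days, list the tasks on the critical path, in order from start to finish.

P2, P5, P9

As given, the longest chain is P2→P5→P9 = 10+6+8 = 24, so the finish is 24 days.
P9 lies on that path, so at 15 days the path becomes 31 days.
No other chain overtakes it, so the finish is 31 days.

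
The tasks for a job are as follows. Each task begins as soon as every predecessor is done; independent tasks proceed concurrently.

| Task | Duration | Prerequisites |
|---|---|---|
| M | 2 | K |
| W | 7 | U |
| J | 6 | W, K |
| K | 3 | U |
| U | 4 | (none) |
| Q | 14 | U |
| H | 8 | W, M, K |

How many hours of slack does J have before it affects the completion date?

2

Critical path: U→W→H = 4+7+8 = 19, so the finish is 19 hours.
The longest chain containing J totals 17 hours.
Float = 19 − 17 = 2.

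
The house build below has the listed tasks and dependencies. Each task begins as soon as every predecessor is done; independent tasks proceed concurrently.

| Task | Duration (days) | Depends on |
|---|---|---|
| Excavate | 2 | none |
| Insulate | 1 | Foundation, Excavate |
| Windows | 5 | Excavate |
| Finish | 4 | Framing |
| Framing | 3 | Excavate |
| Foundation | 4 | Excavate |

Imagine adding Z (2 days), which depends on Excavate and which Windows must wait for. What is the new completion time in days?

Originally the schedule takes 9 days.
With Z inserted, Windows now waits for max(Excavate, Z).
New critical path: Excavate→Z→Windows = 2+2+5 = 9 ⇒ 9 days.

9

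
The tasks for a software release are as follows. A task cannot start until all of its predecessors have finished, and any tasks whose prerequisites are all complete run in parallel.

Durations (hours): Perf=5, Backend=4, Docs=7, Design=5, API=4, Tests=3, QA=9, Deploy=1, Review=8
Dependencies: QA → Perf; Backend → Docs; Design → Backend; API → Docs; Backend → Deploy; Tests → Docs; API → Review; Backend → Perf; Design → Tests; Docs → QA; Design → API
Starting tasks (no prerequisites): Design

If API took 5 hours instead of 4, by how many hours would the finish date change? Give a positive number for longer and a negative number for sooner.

1

The binding path is Design→API→Docs→QA→Perf = 5+4+7+9+5 = 30; finish at 30 hours.
API lies on that path, so at 5 hours the path becomes 31 hours.
No other chain overtakes it, so the finish is 31 hours.
Change in finish: 31 − 30 = +1 hours.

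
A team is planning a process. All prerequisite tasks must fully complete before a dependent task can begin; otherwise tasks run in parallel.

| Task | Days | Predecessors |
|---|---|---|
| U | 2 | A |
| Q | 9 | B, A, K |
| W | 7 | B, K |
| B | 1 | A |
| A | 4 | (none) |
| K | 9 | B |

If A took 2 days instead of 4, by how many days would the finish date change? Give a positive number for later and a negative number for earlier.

Baseline: A→B→K→Q = 4+1+9+9 = 23 → 23 days.
A lies on that path, so at 2 days the path becomes 21 days.
That remains the longest chain; total 21 days.
Change in finish: 21 − 23 = -2 days.

-2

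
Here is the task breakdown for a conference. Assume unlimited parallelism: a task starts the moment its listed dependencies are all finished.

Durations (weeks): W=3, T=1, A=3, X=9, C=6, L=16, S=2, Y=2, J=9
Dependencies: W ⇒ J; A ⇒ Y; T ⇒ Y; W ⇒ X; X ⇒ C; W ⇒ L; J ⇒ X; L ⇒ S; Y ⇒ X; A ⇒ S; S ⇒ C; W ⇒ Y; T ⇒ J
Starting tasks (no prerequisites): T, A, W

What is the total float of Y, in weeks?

7

W→J→X→C = 3+9+9+6 = 27 sets the makespan at 27 weeks.
Longest path through Y: 20 weeks (earliest finish 5, latest finish 12).
So Y can slip 12 − 5 = 7 weeks.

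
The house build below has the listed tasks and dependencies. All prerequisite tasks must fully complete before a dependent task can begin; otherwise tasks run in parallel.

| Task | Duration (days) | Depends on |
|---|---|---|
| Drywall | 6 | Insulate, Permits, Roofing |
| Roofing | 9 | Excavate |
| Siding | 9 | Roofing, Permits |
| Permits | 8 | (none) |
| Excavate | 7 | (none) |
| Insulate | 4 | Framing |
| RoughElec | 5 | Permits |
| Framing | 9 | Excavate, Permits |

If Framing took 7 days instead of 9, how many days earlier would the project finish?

2

Critical path before the change: Permits→Framing→Insulate→Drywall = 8+9+4+6 = 27 giving 27 days.
Since Framing is critical, the -2 change carries straight to that chain (now 25 days).
That remains the longest chain; total 25 days.
Change in finish: 25 − 27 = -2 days.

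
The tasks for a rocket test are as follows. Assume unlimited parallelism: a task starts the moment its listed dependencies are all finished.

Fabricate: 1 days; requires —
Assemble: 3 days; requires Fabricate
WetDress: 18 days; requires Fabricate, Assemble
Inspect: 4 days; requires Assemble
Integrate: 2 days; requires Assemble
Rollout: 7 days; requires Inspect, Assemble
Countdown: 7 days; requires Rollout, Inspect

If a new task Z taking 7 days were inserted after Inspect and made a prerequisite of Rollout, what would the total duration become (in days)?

Originally the project takes 22 days.
With Z inserted, Rollout now waits for max(Inspect, Assemble, Z).
New critical path: Fabricate→Assemble→Inspect→Z→Rollout→Countdown = 1+3+4+7+7+7 = 29 ⇒ 29 days.

29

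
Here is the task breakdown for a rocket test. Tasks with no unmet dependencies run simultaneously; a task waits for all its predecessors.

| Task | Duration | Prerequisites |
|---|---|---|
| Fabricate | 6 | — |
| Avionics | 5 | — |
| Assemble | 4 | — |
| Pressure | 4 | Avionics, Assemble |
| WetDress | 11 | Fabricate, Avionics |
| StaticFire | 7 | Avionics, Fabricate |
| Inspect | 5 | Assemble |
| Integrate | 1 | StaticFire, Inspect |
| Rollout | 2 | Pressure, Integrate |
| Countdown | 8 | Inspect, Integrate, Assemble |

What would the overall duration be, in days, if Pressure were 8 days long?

22

Actual critical path: Fabricate→StaticFire→Integrate→Countdown = 6+7+1+8 = 22 ⇒ 22 days.
Pressure has 11 days of float (longest path through it is 11).
The critical path is still Fabricate→StaticFire→Integrate→Countdown; finish is now 22 days.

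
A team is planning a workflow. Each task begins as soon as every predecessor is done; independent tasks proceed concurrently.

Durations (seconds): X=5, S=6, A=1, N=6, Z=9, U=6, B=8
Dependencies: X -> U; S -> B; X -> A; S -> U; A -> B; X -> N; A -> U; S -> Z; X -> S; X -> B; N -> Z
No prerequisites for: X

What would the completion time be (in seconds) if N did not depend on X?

Before: longest chain X→S→Z = 5+6+9 = 20, finish 20.
Without X→N, N's earliest start moves from 5 to 0.
New critical path: X→S→Z = 5+6+9 = 20 ⇒ 20 seconds.

20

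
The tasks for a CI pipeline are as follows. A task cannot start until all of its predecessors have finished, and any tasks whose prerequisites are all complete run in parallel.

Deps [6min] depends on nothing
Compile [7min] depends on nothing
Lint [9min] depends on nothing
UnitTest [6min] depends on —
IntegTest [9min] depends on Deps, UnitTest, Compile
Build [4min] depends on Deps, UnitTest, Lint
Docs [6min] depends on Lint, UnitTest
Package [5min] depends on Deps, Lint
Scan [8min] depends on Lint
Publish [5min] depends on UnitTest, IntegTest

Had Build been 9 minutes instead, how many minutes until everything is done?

21

The binding path is Compile→IntegTest→Publish = 7+9+5 = 21; finish at 21 minutes.
Build has 8 minutes of float (longest path through it is 13).
No other chain overtakes it, so the finish is 21 minutes.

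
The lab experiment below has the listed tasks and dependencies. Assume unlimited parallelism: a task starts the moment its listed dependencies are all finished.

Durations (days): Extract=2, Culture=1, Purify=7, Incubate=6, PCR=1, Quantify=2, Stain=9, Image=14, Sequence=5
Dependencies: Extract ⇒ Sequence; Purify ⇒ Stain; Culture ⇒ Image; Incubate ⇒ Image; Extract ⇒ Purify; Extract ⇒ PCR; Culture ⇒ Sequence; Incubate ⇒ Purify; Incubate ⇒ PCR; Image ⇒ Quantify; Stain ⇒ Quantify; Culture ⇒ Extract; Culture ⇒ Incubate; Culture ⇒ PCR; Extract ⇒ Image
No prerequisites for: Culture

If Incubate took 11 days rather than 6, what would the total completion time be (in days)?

30

Critical path before the change: Culture→Incubate→Purify→Stain→Quantify = 1+6+7+9+2 = 25 giving 25 days.
Since Incubate is critical, the +5 change carries straight to that chain (now 30 days).
No other chain overtakes it, so the finish is 30 days.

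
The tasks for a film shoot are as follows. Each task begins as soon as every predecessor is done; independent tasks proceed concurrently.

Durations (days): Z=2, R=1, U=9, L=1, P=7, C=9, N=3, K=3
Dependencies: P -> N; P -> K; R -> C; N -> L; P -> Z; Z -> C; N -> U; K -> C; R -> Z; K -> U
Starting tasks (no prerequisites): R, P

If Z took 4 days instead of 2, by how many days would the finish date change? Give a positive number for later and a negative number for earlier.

1

Critical path before the change: P→N→U = 7+3+9 = 19 giving 19 days.
Z has 1 day of float (longest path through it is 18).
New critical path: P→Z→C = 7+4+9 = 20 ⇒ 20 days.
Change in finish: 20 − 19 = +1 days.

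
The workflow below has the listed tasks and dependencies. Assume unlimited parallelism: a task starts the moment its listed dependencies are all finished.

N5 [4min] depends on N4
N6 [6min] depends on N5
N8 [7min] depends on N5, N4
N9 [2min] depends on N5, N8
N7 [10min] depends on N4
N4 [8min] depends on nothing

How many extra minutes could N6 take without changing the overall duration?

The longest chain is N4→N5→N8→N9 = 8+4+7+2 = 21; overall finish 21 minutes.
Longest path through N6: 18 minutes (earliest finish 18, latest finish 21).
Slack of N6 = 15 − 12 = 3 minutes.

3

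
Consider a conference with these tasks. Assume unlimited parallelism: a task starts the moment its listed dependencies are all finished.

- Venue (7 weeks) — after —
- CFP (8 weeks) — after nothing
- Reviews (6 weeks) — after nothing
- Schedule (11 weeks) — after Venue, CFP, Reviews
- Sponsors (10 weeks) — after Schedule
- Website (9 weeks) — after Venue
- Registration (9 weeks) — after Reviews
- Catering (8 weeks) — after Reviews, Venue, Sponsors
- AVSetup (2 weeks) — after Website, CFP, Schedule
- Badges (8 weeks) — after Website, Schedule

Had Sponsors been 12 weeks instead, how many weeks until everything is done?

The binding path is CFP→Schedule→Sponsors→Catering = 8+11+10+8 = 37; finish at 37 weeks.
Sponsors lies on that path, so at 12 weeks the path becomes 39 weeks.
No other chain overtakes it, so the finish is 39 weeks.

39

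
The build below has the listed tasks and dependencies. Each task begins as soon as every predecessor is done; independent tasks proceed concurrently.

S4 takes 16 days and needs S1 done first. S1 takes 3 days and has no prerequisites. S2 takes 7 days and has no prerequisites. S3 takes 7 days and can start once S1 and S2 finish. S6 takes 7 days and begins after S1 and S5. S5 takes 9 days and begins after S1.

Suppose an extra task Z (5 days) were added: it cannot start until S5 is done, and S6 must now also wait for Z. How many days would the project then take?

Originally the project takes 19 days.
With Z inserted, S6 now waits for max(S1, S5, Z).
New critical path: S1→S5→Z→S6 = 3+9+5+7 = 24 ⇒ 24 days.

24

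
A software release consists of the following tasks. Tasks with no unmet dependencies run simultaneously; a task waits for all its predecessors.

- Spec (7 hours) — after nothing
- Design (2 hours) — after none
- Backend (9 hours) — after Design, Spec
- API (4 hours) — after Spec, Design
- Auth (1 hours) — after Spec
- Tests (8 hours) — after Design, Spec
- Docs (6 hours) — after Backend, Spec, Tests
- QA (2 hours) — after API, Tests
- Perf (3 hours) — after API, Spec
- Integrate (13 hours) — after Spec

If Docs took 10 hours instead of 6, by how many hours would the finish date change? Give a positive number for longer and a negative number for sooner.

As given, the longest chain is Spec→Backend→Docs = 7+9+6 = 22, so the finish is 22 hours.
Docs lies on that path, so at 10 hours the path becomes 26 hours.
No other chain overtakes it, so the finish is 26 hours.
Change in finish: 26 − 22 = +4 hours.

4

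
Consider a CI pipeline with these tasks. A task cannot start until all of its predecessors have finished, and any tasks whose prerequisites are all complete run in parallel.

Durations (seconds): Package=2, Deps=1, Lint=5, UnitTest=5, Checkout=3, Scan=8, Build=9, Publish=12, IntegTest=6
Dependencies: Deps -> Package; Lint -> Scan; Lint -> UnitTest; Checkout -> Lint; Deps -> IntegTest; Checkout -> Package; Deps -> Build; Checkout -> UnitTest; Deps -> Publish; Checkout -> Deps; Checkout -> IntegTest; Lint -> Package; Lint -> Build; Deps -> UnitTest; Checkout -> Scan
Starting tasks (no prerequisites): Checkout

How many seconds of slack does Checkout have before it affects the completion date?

Checkout→Lint→Build = 3+5+9 = 17 sets the makespan at 17 seconds.
Longest path through Checkout: 17 seconds (earliest finish 3, latest finish 3).
Float = 17 − 17 = 0.

0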